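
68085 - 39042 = 29043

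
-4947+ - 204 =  - 5151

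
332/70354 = 166/35177=0.00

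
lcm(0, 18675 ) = 0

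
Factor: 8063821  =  8063821^1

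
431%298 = 133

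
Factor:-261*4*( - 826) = 2^3*3^2 *7^1*29^1*59^1 = 862344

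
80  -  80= 0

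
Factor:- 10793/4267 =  - 43/17 =- 17^( -1 )*43^1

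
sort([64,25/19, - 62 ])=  [ - 62,  25/19,64]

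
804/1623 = 268/541=0.50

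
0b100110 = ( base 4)212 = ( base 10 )38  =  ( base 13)2C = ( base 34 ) 14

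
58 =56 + 2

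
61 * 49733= 3033713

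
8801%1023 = 617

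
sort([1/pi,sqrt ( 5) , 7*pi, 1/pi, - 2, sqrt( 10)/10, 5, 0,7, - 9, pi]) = [ - 9, - 2,0, sqrt( 10 ) /10,1/pi, 1/pi, sqrt( 5 ), pi , 5, 7, 7*pi] 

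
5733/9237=1911/3079  =  0.62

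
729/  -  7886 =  - 729/7886= - 0.09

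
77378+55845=133223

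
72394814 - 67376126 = 5018688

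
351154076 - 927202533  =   - 576048457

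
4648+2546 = 7194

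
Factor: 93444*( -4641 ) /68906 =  - 216836802/34453=- 2^1*3^2*7^1*13^2*17^1*131^( - 1)*263^( - 1) *599^1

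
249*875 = 217875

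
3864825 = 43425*89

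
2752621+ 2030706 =4783327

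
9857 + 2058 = 11915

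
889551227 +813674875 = 1703226102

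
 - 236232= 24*( - 9843)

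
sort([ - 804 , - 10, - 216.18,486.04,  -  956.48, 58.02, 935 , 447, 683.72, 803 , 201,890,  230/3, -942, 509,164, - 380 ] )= [-956.48, - 942,- 804 , - 380,-216.18,-10 , 58.02,230/3, 164,201,447 , 486.04,509  ,  683.72,803,  890,  935]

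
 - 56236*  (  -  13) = 731068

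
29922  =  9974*3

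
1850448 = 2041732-191284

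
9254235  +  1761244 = 11015479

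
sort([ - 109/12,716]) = [ - 109/12,716] 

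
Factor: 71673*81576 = 2^3* 3^3*7^1*11^1*103^1*3413^1 = 5846796648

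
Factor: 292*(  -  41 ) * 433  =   -2^2 * 41^1 *73^1*433^1 = - 5183876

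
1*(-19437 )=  - 19437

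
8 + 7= 15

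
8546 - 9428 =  - 882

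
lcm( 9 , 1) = 9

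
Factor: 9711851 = 43^1  *67^1*3371^1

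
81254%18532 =7126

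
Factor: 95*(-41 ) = -5^1*19^1*41^1 =- 3895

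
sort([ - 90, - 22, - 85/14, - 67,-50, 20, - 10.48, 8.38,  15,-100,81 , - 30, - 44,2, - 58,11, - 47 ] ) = [ - 100, -90, - 67,-58 ,  -  50, - 47, - 44, - 30, - 22, - 10.48, - 85/14, 2,8.38, 11,15,20,81] 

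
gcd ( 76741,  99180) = 19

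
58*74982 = 4348956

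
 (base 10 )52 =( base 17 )31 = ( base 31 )1L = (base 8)64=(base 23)26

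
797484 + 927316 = 1724800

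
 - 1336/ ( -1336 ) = 1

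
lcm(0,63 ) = 0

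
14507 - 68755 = - 54248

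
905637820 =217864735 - -687773085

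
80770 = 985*82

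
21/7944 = 7/2648 = 0.00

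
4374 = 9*486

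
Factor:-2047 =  - 23^1 * 89^1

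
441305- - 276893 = 718198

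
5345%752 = 81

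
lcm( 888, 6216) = 6216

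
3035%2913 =122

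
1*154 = 154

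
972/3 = 324 = 324.00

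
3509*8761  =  30742349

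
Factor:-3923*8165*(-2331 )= 3^2*5^1*7^1*23^1*37^1*71^1*3923^1=74664948645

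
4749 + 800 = 5549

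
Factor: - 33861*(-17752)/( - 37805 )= -601100472/37805 = -2^3*3^1*5^( - 1)*7^1*317^1*7561^(-1)*11287^1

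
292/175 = 292/175 = 1.67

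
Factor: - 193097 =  - 19^1 * 10163^1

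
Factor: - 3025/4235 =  - 5/7 =- 5^1*7^( - 1) 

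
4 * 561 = 2244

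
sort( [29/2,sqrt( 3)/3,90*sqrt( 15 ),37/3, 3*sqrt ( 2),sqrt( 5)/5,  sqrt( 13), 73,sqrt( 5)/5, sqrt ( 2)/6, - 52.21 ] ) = [ - 52.21,  sqrt(2)/6,sqrt( 5)/5, sqrt(5 ) /5,sqrt( 3)/3, sqrt( 13), 3*sqrt( 2), 37/3,29/2, 73, 90 *sqrt ( 15) ] 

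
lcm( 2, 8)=8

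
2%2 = 0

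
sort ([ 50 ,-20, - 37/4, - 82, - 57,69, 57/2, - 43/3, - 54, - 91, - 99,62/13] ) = [ - 99,  -  91, - 82,-57,-54, - 20,  -  43/3,  -  37/4,62/13,57/2,50 , 69]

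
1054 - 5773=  - 4719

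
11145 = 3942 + 7203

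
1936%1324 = 612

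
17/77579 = 17/77579 = 0.00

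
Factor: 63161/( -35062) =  - 2^( -1)*7^2*47^( - 1 )*373^(-1) * 1289^1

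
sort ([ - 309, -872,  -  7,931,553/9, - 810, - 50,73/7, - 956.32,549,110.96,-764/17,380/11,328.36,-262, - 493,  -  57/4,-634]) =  [-956.32, - 872, - 810,  -  634, - 493, - 309, - 262,-50,  -  764/17, - 57/4, - 7, 73/7,380/11,553/9, 110.96,328.36,  549, 931 ]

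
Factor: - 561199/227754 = -2^( - 1)*3^ ( - 2)*12653^(-1)*561199^1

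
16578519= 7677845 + 8900674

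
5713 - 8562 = - 2849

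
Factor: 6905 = 5^1 *1381^1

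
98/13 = 7+7/13 = 7.54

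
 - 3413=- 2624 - 789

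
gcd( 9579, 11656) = 31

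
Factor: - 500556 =  -  2^2 * 3^1 * 7^1*59^1 * 101^1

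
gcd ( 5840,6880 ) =80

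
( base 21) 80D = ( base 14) 140d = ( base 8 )6725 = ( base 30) 3S1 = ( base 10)3541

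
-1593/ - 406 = 3 + 375/406 =3.92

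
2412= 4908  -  2496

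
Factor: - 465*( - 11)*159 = 813285 = 3^2*5^1*11^1*31^1*53^1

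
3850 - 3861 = - 11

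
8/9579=8/9579 = 0.00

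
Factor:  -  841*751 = -29^2* 751^1 = -631591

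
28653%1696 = 1517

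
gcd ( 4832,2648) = 8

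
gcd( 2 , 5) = 1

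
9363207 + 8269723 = 17632930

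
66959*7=468713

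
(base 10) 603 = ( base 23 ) 135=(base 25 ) o3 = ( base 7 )1521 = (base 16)25B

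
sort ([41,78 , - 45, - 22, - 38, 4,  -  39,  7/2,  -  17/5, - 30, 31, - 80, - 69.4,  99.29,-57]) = [ - 80, - 69.4,  -  57,-45, - 39, - 38,  -  30, - 22, - 17/5,7/2,4, 31,41,78,99.29 ] 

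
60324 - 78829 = -18505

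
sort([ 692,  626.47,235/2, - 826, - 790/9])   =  [  -  826, - 790/9, 235/2, 626.47, 692] 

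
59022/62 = 29511/31 = 951.97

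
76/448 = 19/112  =  0.17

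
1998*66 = 131868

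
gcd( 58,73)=1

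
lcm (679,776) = 5432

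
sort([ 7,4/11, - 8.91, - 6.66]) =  [ - 8.91, - 6.66, 4/11, 7 ] 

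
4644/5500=1161/1375=0.84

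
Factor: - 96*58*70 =-2^7*3^1* 5^1*7^1 * 29^1  =  -  389760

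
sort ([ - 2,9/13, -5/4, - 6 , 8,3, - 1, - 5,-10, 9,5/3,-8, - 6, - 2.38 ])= [ -10 , -8  ,- 6, - 6, - 5, - 2.38,-2, -5/4, - 1 , 9/13,5/3,3,8, 9]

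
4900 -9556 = -4656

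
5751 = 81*71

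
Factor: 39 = 3^1*13^1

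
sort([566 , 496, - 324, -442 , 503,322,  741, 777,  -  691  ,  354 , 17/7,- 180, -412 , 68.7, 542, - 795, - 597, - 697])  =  [ - 795 , - 697,  -  691,-597, - 442, - 412,- 324, -180 , 17/7, 68.7, 322,354,496,503, 542 , 566,741, 777]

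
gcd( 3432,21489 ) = 39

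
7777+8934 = 16711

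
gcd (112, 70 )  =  14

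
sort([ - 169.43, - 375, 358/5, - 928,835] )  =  [ - 928,-375, - 169.43,358/5, 835]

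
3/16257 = 1/5419  =  0.00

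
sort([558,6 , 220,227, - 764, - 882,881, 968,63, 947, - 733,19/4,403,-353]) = [ - 882, - 764, - 733,-353, 19/4,6,63,220,227,403,558,881, 947,968]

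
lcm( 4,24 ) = 24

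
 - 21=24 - 45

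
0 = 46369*0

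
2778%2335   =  443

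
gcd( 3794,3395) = 7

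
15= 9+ 6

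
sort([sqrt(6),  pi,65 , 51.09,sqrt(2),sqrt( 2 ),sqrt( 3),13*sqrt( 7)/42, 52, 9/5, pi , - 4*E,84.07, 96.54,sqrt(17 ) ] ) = [-4*E, 13* sqrt( 7)/42,sqrt( 2 ),sqrt( 2 ),sqrt( 3),9/5, sqrt( 6), pi,pi,sqrt(17),51.09,52,65, 84.07,  96.54 ] 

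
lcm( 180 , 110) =1980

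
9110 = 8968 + 142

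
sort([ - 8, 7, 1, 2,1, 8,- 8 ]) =[  -  8,  -  8, 1,1, 2, 7,8] 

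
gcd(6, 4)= 2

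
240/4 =60 = 60.00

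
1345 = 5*269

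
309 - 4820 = -4511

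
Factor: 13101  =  3^1*11^1* 397^1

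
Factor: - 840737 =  -421^1 * 1997^1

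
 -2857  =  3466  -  6323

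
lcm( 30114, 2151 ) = 30114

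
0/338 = 0 =0.00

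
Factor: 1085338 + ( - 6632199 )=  - 5546861 = - 31^1*178931^1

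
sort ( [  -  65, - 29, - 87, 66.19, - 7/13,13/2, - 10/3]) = [ - 87 ,-65, - 29,- 10/3, - 7/13,13/2, 66.19]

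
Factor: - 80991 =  - 3^2 * 8999^1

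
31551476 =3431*9196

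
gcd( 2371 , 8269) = 1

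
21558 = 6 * 3593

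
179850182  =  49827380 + 130022802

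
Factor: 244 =2^2*61^1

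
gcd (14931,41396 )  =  79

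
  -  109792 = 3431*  ( - 32)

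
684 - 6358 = -5674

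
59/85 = 59/85= 0.69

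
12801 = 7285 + 5516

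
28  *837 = 23436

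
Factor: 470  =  2^1 * 5^1*47^1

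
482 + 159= 641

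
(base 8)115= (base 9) 85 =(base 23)38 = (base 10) 77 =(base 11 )70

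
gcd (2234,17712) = 2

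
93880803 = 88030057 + 5850746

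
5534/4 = 2767/2 = 1383.50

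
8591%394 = 317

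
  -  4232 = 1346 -5578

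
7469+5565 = 13034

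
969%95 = 19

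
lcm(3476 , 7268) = 79948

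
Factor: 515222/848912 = 257611/424456= 2^(- 3)*17^( - 1 )*3121^ (  -  1 )*257611^1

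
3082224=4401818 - 1319594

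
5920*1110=6571200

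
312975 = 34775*9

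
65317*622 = 40627174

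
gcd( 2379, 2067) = 39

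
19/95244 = 19/95244=   0.00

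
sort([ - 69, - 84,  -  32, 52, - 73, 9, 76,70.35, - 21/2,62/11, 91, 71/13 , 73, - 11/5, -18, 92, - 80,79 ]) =[ - 84 ,-80, - 73, - 69,-32,  -  18, - 21/2,-11/5,71/13,  62/11, 9, 52,70.35, 73, 76, 79,91,92] 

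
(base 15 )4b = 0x47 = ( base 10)71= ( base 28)2f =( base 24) 2n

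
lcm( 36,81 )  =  324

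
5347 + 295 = 5642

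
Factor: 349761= 3^1*23^1*37^1*137^1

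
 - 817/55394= - 1 + 54577/55394  =  - 0.01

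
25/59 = 25/59 = 0.42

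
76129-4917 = 71212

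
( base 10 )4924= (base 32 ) 4PS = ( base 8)11474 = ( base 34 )48s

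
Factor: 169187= 367^1*461^1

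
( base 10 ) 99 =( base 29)3c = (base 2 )1100011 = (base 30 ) 39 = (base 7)201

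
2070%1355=715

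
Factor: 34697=13^1*17^1*157^1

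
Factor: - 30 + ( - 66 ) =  - 96 = - 2^5*3^1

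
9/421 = 9/421=0.02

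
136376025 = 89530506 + 46845519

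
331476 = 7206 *46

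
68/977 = 68/977= 0.07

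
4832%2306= 220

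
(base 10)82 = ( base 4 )1102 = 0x52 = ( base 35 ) 2C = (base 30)2m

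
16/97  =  16/97 = 0.16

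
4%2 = 0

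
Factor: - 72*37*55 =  - 2^3*3^2*5^1 * 11^1*37^1=- 146520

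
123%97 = 26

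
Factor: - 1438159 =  - 1438159^1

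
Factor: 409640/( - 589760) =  - 539/776 = - 2^(-3) * 7^2*11^1*97^ (-1) 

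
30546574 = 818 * 37343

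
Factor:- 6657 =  - 3^1*7^1*317^1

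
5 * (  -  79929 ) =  - 399645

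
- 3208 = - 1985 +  - 1223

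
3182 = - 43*( - 74 )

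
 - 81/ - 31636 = 81/31636=0.00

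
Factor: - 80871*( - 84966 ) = 6871285386 = 2^1*  3^2*  7^3*17^2  *3851^1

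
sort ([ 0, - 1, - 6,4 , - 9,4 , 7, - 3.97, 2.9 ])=[- 9, - 6,-3.97, - 1, 0 , 2.9,  4,4, 7]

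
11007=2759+8248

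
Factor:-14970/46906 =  - 3^1*5^1*47^( - 1) =-  15/47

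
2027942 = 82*24731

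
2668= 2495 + 173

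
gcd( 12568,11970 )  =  2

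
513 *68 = 34884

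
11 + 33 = 44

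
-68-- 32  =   - 36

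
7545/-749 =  - 7545/749= - 10.07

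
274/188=137/94 = 1.46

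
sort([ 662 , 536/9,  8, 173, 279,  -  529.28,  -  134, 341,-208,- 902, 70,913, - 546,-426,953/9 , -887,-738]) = [- 902,  -  887 ,  -  738, - 546,  -  529.28,- 426, - 208,- 134, 8, 536/9, 70, 953/9,  173, 279, 341, 662,913]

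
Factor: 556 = 2^2*139^1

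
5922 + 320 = 6242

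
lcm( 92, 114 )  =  5244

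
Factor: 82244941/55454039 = 23^1 * 3575867^1*55454039^(-1)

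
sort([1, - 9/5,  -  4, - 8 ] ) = [ - 8, - 4, - 9/5,1]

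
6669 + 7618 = 14287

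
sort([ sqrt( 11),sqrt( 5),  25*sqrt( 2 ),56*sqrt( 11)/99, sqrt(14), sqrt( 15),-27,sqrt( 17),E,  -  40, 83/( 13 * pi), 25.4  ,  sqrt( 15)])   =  [ - 40, - 27, 56*  sqrt(11)/99,83/( 13*pi ),sqrt( 5 ),E,sqrt( 11 ),sqrt(14),sqrt( 15),sqrt ( 15),sqrt( 17),25.4,25*sqrt( 2)]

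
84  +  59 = 143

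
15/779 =15/779= 0.02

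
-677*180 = -121860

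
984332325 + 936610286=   1920942611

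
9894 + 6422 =16316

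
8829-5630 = 3199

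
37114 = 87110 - 49996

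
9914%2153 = 1302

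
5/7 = 5/7 = 0.71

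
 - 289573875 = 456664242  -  746238117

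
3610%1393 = 824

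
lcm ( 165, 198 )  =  990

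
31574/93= 31574/93  =  339.51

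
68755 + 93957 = 162712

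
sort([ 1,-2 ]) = [ - 2, 1]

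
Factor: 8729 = 7^1*29^1*43^1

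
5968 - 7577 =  - 1609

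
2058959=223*9233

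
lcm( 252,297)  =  8316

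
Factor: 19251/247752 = 2^( - 3)*23^1*37^( - 1)  =  23/296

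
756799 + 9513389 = 10270188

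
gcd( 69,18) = 3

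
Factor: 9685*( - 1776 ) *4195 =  - 72156349200 = - 2^4*3^1*5^2*13^1*37^1*149^1*839^1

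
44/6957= 44/6957 = 0.01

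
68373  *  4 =273492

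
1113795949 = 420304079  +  693491870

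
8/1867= 8/1867=0.00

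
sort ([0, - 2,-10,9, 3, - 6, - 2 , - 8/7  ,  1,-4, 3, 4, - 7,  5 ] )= [ - 10, - 7 , - 6, - 4 , - 2, - 2 ,-8/7, 0, 1,  3, 3, 4, 5, 9] 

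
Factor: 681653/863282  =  2^( - 1)*7^( - 1)*23^( - 1 )*383^( - 1)*97379^1=97379/123326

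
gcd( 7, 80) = 1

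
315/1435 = 9/41 = 0.22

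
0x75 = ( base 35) 3C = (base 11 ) A7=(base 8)165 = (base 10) 117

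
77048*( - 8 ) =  - 616384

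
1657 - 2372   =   - 715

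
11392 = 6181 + 5211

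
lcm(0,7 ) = 0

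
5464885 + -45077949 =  - 39613064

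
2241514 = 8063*278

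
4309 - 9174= - 4865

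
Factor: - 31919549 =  - 2617^1 * 12197^1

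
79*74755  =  5905645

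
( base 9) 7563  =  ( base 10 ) 5565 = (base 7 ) 22140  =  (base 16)15bd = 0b1010110111101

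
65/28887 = 65/28887 = 0.00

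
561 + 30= 591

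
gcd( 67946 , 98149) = 1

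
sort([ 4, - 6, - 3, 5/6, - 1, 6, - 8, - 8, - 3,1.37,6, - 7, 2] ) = [  -  8 ,-8 ,  -  7, -6, - 3, - 3, - 1,5/6,1.37,2,4,6 , 6]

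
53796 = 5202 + 48594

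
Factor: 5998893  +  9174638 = 15173531 = 197^1*77023^1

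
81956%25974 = 4034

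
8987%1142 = 993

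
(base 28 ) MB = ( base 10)627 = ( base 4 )21303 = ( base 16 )273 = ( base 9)766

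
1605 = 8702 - 7097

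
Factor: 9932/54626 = 2/11 = 2^1*11^ ( - 1 ) 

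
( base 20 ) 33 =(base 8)77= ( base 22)2j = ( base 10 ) 63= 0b111111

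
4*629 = 2516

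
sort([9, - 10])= [ - 10,  9]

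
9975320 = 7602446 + 2372874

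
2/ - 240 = - 1 + 119/120 = - 0.01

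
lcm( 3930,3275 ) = 19650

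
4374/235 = 18 + 144/235 = 18.61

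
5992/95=63  +  7/95  =  63.07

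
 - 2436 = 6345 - 8781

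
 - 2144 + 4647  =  2503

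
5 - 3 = 2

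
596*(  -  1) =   -  596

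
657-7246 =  - 6589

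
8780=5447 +3333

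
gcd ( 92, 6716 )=92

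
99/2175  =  33/725 = 0.05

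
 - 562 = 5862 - 6424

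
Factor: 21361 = 41^1*521^1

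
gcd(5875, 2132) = 1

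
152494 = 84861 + 67633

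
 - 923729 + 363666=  -560063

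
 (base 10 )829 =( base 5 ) 11304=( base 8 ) 1475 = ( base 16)33D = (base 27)13j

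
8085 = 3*2695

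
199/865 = 199/865=0.23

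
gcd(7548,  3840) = 12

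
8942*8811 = 78787962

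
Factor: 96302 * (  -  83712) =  - 2^9 * 3^1*109^1*179^1*269^1 =-8061633024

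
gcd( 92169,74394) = 9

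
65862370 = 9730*6769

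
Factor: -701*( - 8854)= 2^1*19^1*233^1*701^1 = 6206654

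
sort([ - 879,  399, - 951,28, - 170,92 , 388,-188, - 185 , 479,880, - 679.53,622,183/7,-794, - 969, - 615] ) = [ - 969, - 951, - 879,  -  794, - 679.53, - 615,-188, - 185, - 170, 183/7,28,92,388,399, 479 , 622, 880 ] 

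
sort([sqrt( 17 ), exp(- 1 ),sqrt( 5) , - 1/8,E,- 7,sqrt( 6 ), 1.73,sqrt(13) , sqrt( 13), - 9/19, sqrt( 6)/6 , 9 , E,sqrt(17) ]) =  [-7, - 9/19,-1/8,exp( - 1),sqrt( 6)/6,1.73,sqrt(5 ), sqrt(6), E,E, sqrt ( 13), sqrt (13 ),sqrt( 17), sqrt( 17),9] 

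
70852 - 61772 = 9080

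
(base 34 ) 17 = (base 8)51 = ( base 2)101001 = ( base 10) 41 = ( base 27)1e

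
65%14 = 9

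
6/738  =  1/123 = 0.01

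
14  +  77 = 91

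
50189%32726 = 17463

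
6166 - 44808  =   - 38642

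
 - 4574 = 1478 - 6052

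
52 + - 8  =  44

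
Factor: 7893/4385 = 9/5 = 3^2*5^( - 1 ) 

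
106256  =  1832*58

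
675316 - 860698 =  - 185382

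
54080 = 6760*8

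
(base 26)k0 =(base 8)1010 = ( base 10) 520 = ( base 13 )310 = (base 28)IG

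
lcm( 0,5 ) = 0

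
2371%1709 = 662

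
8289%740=149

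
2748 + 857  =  3605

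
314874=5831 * 54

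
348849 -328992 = 19857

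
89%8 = 1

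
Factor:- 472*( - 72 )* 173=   2^6*3^2  *  59^1*173^1  =  5879232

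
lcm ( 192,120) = 960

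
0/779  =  0=   0.00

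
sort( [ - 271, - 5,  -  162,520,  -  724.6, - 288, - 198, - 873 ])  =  [ - 873, - 724.6, - 288, - 271, - 198, - 162, - 5,520] 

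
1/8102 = 1/8102 = 0.00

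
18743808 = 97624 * 192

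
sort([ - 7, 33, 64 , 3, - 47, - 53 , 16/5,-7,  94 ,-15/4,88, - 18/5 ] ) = [ - 53, - 47, - 7,-7, -15/4,  -  18/5,3,16/5, 33, 64, 88, 94] 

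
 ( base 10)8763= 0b10001000111011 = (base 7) 34356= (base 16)223B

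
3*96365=289095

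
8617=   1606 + 7011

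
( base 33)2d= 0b1001111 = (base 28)2N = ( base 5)304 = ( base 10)79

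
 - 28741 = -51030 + 22289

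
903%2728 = 903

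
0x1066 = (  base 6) 31234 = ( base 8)10146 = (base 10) 4198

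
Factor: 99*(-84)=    - 2^2*3^3*7^1*11^1 = - 8316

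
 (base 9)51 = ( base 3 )1201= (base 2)101110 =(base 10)46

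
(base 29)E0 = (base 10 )406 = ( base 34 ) bw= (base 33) CA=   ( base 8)626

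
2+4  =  6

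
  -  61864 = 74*( - 836)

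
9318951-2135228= 7183723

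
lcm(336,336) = 336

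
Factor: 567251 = 179^1*3169^1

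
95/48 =1 + 47/48 = 1.98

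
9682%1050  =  232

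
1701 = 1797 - 96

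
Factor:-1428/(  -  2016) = 17/24 = 2^(-3)*3^( - 1 )*17^1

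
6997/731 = 6997/731 = 9.57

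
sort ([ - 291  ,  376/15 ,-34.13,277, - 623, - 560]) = [ - 623,-560, - 291,-34.13,376/15, 277]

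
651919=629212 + 22707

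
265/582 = 265/582 = 0.46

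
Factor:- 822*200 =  - 164400 = - 2^4*3^1 * 5^2 * 137^1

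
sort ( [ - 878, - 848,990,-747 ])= [ - 878, - 848,-747,990]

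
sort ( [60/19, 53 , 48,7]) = [60/19,7,48,53]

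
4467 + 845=5312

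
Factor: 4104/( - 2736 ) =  -3/2 = - 2^( - 1)*3^1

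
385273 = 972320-587047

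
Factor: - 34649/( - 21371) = 7^ ( - 1 )*43^( - 1)*71^(-1) * 34649^1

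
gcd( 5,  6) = 1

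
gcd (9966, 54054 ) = 66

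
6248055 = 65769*95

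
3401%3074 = 327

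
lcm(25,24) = 600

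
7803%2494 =321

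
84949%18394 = 11373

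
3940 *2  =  7880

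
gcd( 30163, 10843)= 7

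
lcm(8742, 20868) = 646908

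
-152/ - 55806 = 76/27903 = 0.00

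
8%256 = 8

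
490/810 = 49/81  =  0.60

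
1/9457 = 1/9457  =  0.00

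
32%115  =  32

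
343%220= 123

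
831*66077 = 54909987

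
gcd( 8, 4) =4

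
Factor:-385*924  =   - 355740 =-2^2*3^1*5^1*7^2*11^2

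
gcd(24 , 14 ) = 2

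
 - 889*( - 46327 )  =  41184703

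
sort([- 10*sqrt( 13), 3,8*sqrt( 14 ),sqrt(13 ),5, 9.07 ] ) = [ - 10*sqrt(  13 ),3,sqrt( 13),5, 9.07,8*sqrt( 14)]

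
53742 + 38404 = 92146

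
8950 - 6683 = 2267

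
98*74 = 7252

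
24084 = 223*108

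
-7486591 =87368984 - 94855575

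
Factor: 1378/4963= 2^1*7^( - 1)*13^1*53^1*709^( - 1)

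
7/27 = 7/27 = 0.26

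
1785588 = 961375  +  824213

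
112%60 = 52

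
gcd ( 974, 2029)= 1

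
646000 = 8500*76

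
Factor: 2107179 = 3^2*234131^1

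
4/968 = 1/242 = 0.00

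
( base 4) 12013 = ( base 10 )391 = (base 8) 607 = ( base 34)bh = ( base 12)287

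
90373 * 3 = 271119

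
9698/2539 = 3+2081/2539 = 3.82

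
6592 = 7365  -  773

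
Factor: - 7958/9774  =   - 3^( - 3 )*23^1*173^1*181^( - 1 ) =-3979/4887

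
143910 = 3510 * 41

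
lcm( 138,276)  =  276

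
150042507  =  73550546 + 76491961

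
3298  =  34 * 97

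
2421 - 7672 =  -  5251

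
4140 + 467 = 4607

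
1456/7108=364/1777 =0.20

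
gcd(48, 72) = 24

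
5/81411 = 5/81411 = 0.00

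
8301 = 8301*1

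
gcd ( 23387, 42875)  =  7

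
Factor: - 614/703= - 2^1*19^( -1 ) * 37^( - 1)*307^1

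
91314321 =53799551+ 37514770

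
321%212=109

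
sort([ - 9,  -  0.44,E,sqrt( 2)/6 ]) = [ - 9, - 0.44,sqrt( 2 ) /6 , E] 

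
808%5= 3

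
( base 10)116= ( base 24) 4k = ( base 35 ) 3B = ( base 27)48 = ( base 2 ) 1110100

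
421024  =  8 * 52628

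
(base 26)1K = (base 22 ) 22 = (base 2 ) 101110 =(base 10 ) 46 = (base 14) 34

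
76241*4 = 304964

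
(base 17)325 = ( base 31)t7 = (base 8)1612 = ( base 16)38A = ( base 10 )906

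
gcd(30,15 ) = 15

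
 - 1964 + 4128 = 2164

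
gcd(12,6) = 6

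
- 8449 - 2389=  - 10838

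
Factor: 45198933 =3^1*13^1*23^1*41^1 * 1229^1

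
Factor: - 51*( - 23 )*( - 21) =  - 24633 = - 3^2*7^1 * 17^1*23^1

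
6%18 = 6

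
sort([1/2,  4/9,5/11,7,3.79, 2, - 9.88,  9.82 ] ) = [ - 9.88, 4/9 , 5/11, 1/2,2, 3.79,7, 9.82 ]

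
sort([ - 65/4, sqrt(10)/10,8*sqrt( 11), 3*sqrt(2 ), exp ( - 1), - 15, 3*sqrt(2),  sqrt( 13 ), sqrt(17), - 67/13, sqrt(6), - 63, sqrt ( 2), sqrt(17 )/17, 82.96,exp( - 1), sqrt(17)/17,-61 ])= [ - 63, -61, - 65/4, - 15, - 67/13, sqrt( 17)/17,sqrt(17 )/17,sqrt( 10)/10 , exp(-1), exp( - 1 ),  sqrt( 2 ),  sqrt(6),  sqrt (13), sqrt (17) , 3*sqrt( 2), 3* sqrt(2 ) , 8*sqrt (11 ),82.96]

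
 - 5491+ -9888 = -15379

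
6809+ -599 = 6210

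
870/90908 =435/45454 = 0.01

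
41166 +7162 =48328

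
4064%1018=1010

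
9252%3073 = 33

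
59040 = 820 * 72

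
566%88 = 38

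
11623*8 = 92984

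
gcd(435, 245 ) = 5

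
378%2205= 378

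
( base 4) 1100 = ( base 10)80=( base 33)2e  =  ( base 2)1010000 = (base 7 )143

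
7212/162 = 1202/27 = 44.52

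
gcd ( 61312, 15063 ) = 1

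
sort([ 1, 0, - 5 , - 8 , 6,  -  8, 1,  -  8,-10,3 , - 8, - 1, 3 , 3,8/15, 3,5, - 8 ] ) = [ - 10,-8, - 8,- 8,-8, - 8, - 5, - 1, 0,8/15,  1,1, 3,3,  3, 3,5  ,  6 ] 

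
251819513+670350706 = 922170219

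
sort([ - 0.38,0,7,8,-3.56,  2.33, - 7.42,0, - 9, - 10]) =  [-10, - 9,-7.42,  -  3.56,  -  0.38,0,0, 2.33, 7,8]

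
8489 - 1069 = 7420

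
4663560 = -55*( - 84792) 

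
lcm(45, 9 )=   45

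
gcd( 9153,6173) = 1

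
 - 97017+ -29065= - 126082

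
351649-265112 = 86537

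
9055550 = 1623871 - - 7431679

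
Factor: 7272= 2^3*3^2*101^1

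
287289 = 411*699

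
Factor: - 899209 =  - 899209^1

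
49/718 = 49/718 = 0.07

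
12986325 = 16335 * 795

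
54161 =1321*41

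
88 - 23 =65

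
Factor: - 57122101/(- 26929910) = 2^( - 1)*5^(-1 ) * 7^(  -  2)* 54959^( - 1 )*57122101^1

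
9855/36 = 1095/4 = 273.75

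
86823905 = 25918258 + 60905647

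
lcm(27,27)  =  27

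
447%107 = 19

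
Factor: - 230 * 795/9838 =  - 3^1*5^2*23^1 * 53^1 * 4919^( - 1 ) = - 91425/4919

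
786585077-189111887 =597473190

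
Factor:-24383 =-37^1*659^1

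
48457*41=1986737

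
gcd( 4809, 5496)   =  687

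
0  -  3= - 3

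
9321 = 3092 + 6229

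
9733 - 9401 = 332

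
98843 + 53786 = 152629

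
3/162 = 1/54= 0.02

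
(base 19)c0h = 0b1000011111101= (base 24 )7D5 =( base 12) 2625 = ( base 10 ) 4349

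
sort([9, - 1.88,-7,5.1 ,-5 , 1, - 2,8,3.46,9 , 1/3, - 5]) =[ - 7, - 5,- 5, - 2 , - 1.88,1/3,1, 3.46, 5.1,  8,9, 9 ]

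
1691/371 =4 +207/371 = 4.56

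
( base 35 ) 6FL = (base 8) 17330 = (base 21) hj0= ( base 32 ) 7MO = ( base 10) 7896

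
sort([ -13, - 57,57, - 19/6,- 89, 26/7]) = [ - 89,-57, - 13, - 19/6, 26/7,57 ] 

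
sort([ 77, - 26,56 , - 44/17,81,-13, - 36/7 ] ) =[ - 26, - 13, - 36/7, - 44/17,56,77,81]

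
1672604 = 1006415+666189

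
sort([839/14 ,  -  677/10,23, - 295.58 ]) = [ - 295.58, - 677/10, 23 , 839/14 ] 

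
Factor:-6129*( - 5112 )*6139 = 192343759272  =  2^3 * 3^5*7^1*71^1*227^1*877^1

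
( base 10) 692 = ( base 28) ok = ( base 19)1h8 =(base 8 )1264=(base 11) 57a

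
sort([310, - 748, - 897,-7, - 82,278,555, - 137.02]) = [ - 897, - 748, - 137.02,  -  82, - 7, 278,310,555] 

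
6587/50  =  6587/50  =  131.74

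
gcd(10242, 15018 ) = 6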